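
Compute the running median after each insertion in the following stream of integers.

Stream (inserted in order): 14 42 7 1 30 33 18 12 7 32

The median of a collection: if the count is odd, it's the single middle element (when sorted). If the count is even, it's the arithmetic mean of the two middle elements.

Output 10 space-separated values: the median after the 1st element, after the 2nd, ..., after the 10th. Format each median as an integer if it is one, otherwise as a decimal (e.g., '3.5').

Step 1: insert 14 -> lo=[14] (size 1, max 14) hi=[] (size 0) -> median=14
Step 2: insert 42 -> lo=[14] (size 1, max 14) hi=[42] (size 1, min 42) -> median=28
Step 3: insert 7 -> lo=[7, 14] (size 2, max 14) hi=[42] (size 1, min 42) -> median=14
Step 4: insert 1 -> lo=[1, 7] (size 2, max 7) hi=[14, 42] (size 2, min 14) -> median=10.5
Step 5: insert 30 -> lo=[1, 7, 14] (size 3, max 14) hi=[30, 42] (size 2, min 30) -> median=14
Step 6: insert 33 -> lo=[1, 7, 14] (size 3, max 14) hi=[30, 33, 42] (size 3, min 30) -> median=22
Step 7: insert 18 -> lo=[1, 7, 14, 18] (size 4, max 18) hi=[30, 33, 42] (size 3, min 30) -> median=18
Step 8: insert 12 -> lo=[1, 7, 12, 14] (size 4, max 14) hi=[18, 30, 33, 42] (size 4, min 18) -> median=16
Step 9: insert 7 -> lo=[1, 7, 7, 12, 14] (size 5, max 14) hi=[18, 30, 33, 42] (size 4, min 18) -> median=14
Step 10: insert 32 -> lo=[1, 7, 7, 12, 14] (size 5, max 14) hi=[18, 30, 32, 33, 42] (size 5, min 18) -> median=16

Answer: 14 28 14 10.5 14 22 18 16 14 16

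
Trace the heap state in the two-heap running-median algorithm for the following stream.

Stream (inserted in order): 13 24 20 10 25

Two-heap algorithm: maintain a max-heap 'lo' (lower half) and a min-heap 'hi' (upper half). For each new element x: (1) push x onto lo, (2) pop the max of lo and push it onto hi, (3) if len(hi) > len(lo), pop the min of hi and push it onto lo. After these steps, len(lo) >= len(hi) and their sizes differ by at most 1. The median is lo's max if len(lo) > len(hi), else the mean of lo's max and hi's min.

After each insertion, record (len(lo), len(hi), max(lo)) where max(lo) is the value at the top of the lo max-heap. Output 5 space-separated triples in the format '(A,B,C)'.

Answer: (1,0,13) (1,1,13) (2,1,20) (2,2,13) (3,2,20)

Derivation:
Step 1: insert 13 -> lo=[13] hi=[] -> (len(lo)=1, len(hi)=0, max(lo)=13)
Step 2: insert 24 -> lo=[13] hi=[24] -> (len(lo)=1, len(hi)=1, max(lo)=13)
Step 3: insert 20 -> lo=[13, 20] hi=[24] -> (len(lo)=2, len(hi)=1, max(lo)=20)
Step 4: insert 10 -> lo=[10, 13] hi=[20, 24] -> (len(lo)=2, len(hi)=2, max(lo)=13)
Step 5: insert 25 -> lo=[10, 13, 20] hi=[24, 25] -> (len(lo)=3, len(hi)=2, max(lo)=20)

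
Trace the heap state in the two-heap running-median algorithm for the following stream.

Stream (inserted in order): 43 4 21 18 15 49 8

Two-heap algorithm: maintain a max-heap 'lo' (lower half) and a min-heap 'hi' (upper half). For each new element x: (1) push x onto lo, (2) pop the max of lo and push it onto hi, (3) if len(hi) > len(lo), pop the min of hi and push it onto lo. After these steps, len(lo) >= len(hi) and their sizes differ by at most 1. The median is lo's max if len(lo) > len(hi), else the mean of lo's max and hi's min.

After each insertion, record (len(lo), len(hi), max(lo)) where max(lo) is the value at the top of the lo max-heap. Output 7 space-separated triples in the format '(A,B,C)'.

Answer: (1,0,43) (1,1,4) (2,1,21) (2,2,18) (3,2,18) (3,3,18) (4,3,18)

Derivation:
Step 1: insert 43 -> lo=[43] hi=[] -> (len(lo)=1, len(hi)=0, max(lo)=43)
Step 2: insert 4 -> lo=[4] hi=[43] -> (len(lo)=1, len(hi)=1, max(lo)=4)
Step 3: insert 21 -> lo=[4, 21] hi=[43] -> (len(lo)=2, len(hi)=1, max(lo)=21)
Step 4: insert 18 -> lo=[4, 18] hi=[21, 43] -> (len(lo)=2, len(hi)=2, max(lo)=18)
Step 5: insert 15 -> lo=[4, 15, 18] hi=[21, 43] -> (len(lo)=3, len(hi)=2, max(lo)=18)
Step 6: insert 49 -> lo=[4, 15, 18] hi=[21, 43, 49] -> (len(lo)=3, len(hi)=3, max(lo)=18)
Step 7: insert 8 -> lo=[4, 8, 15, 18] hi=[21, 43, 49] -> (len(lo)=4, len(hi)=3, max(lo)=18)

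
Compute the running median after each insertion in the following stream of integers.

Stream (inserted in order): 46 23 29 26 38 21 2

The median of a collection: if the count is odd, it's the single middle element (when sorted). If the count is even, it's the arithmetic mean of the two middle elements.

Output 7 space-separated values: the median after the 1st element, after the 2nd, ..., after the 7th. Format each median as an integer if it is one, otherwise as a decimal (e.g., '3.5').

Answer: 46 34.5 29 27.5 29 27.5 26

Derivation:
Step 1: insert 46 -> lo=[46] (size 1, max 46) hi=[] (size 0) -> median=46
Step 2: insert 23 -> lo=[23] (size 1, max 23) hi=[46] (size 1, min 46) -> median=34.5
Step 3: insert 29 -> lo=[23, 29] (size 2, max 29) hi=[46] (size 1, min 46) -> median=29
Step 4: insert 26 -> lo=[23, 26] (size 2, max 26) hi=[29, 46] (size 2, min 29) -> median=27.5
Step 5: insert 38 -> lo=[23, 26, 29] (size 3, max 29) hi=[38, 46] (size 2, min 38) -> median=29
Step 6: insert 21 -> lo=[21, 23, 26] (size 3, max 26) hi=[29, 38, 46] (size 3, min 29) -> median=27.5
Step 7: insert 2 -> lo=[2, 21, 23, 26] (size 4, max 26) hi=[29, 38, 46] (size 3, min 29) -> median=26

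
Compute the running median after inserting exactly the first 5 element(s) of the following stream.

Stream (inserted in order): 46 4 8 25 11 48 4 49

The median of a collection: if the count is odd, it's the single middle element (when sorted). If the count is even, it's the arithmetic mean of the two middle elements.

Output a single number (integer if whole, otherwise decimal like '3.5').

Step 1: insert 46 -> lo=[46] (size 1, max 46) hi=[] (size 0) -> median=46
Step 2: insert 4 -> lo=[4] (size 1, max 4) hi=[46] (size 1, min 46) -> median=25
Step 3: insert 8 -> lo=[4, 8] (size 2, max 8) hi=[46] (size 1, min 46) -> median=8
Step 4: insert 25 -> lo=[4, 8] (size 2, max 8) hi=[25, 46] (size 2, min 25) -> median=16.5
Step 5: insert 11 -> lo=[4, 8, 11] (size 3, max 11) hi=[25, 46] (size 2, min 25) -> median=11

Answer: 11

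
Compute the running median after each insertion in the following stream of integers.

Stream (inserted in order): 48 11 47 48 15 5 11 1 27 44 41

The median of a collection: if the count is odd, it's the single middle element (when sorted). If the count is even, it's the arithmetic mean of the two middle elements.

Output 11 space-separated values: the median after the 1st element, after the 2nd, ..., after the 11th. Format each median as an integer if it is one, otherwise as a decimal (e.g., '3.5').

Step 1: insert 48 -> lo=[48] (size 1, max 48) hi=[] (size 0) -> median=48
Step 2: insert 11 -> lo=[11] (size 1, max 11) hi=[48] (size 1, min 48) -> median=29.5
Step 3: insert 47 -> lo=[11, 47] (size 2, max 47) hi=[48] (size 1, min 48) -> median=47
Step 4: insert 48 -> lo=[11, 47] (size 2, max 47) hi=[48, 48] (size 2, min 48) -> median=47.5
Step 5: insert 15 -> lo=[11, 15, 47] (size 3, max 47) hi=[48, 48] (size 2, min 48) -> median=47
Step 6: insert 5 -> lo=[5, 11, 15] (size 3, max 15) hi=[47, 48, 48] (size 3, min 47) -> median=31
Step 7: insert 11 -> lo=[5, 11, 11, 15] (size 4, max 15) hi=[47, 48, 48] (size 3, min 47) -> median=15
Step 8: insert 1 -> lo=[1, 5, 11, 11] (size 4, max 11) hi=[15, 47, 48, 48] (size 4, min 15) -> median=13
Step 9: insert 27 -> lo=[1, 5, 11, 11, 15] (size 5, max 15) hi=[27, 47, 48, 48] (size 4, min 27) -> median=15
Step 10: insert 44 -> lo=[1, 5, 11, 11, 15] (size 5, max 15) hi=[27, 44, 47, 48, 48] (size 5, min 27) -> median=21
Step 11: insert 41 -> lo=[1, 5, 11, 11, 15, 27] (size 6, max 27) hi=[41, 44, 47, 48, 48] (size 5, min 41) -> median=27

Answer: 48 29.5 47 47.5 47 31 15 13 15 21 27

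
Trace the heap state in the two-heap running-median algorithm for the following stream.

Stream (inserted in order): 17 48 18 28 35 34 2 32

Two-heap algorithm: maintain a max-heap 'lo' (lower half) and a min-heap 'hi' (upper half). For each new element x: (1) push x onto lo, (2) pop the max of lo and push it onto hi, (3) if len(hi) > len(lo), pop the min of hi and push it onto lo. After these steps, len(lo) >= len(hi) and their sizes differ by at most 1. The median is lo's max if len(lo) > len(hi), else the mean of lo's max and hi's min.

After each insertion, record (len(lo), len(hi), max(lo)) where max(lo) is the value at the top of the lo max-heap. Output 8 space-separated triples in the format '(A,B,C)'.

Answer: (1,0,17) (1,1,17) (2,1,18) (2,2,18) (3,2,28) (3,3,28) (4,3,28) (4,4,28)

Derivation:
Step 1: insert 17 -> lo=[17] hi=[] -> (len(lo)=1, len(hi)=0, max(lo)=17)
Step 2: insert 48 -> lo=[17] hi=[48] -> (len(lo)=1, len(hi)=1, max(lo)=17)
Step 3: insert 18 -> lo=[17, 18] hi=[48] -> (len(lo)=2, len(hi)=1, max(lo)=18)
Step 4: insert 28 -> lo=[17, 18] hi=[28, 48] -> (len(lo)=2, len(hi)=2, max(lo)=18)
Step 5: insert 35 -> lo=[17, 18, 28] hi=[35, 48] -> (len(lo)=3, len(hi)=2, max(lo)=28)
Step 6: insert 34 -> lo=[17, 18, 28] hi=[34, 35, 48] -> (len(lo)=3, len(hi)=3, max(lo)=28)
Step 7: insert 2 -> lo=[2, 17, 18, 28] hi=[34, 35, 48] -> (len(lo)=4, len(hi)=3, max(lo)=28)
Step 8: insert 32 -> lo=[2, 17, 18, 28] hi=[32, 34, 35, 48] -> (len(lo)=4, len(hi)=4, max(lo)=28)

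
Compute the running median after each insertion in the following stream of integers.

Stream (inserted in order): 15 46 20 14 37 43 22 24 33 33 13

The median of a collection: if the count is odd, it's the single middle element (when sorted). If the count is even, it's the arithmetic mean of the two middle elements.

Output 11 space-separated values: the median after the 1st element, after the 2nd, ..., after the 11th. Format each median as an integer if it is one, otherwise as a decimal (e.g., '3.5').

Answer: 15 30.5 20 17.5 20 28.5 22 23 24 28.5 24

Derivation:
Step 1: insert 15 -> lo=[15] (size 1, max 15) hi=[] (size 0) -> median=15
Step 2: insert 46 -> lo=[15] (size 1, max 15) hi=[46] (size 1, min 46) -> median=30.5
Step 3: insert 20 -> lo=[15, 20] (size 2, max 20) hi=[46] (size 1, min 46) -> median=20
Step 4: insert 14 -> lo=[14, 15] (size 2, max 15) hi=[20, 46] (size 2, min 20) -> median=17.5
Step 5: insert 37 -> lo=[14, 15, 20] (size 3, max 20) hi=[37, 46] (size 2, min 37) -> median=20
Step 6: insert 43 -> lo=[14, 15, 20] (size 3, max 20) hi=[37, 43, 46] (size 3, min 37) -> median=28.5
Step 7: insert 22 -> lo=[14, 15, 20, 22] (size 4, max 22) hi=[37, 43, 46] (size 3, min 37) -> median=22
Step 8: insert 24 -> lo=[14, 15, 20, 22] (size 4, max 22) hi=[24, 37, 43, 46] (size 4, min 24) -> median=23
Step 9: insert 33 -> lo=[14, 15, 20, 22, 24] (size 5, max 24) hi=[33, 37, 43, 46] (size 4, min 33) -> median=24
Step 10: insert 33 -> lo=[14, 15, 20, 22, 24] (size 5, max 24) hi=[33, 33, 37, 43, 46] (size 5, min 33) -> median=28.5
Step 11: insert 13 -> lo=[13, 14, 15, 20, 22, 24] (size 6, max 24) hi=[33, 33, 37, 43, 46] (size 5, min 33) -> median=24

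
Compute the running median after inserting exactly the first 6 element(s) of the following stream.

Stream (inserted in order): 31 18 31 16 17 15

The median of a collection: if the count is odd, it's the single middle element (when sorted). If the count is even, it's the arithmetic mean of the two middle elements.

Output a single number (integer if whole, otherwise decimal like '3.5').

Answer: 17.5

Derivation:
Step 1: insert 31 -> lo=[31] (size 1, max 31) hi=[] (size 0) -> median=31
Step 2: insert 18 -> lo=[18] (size 1, max 18) hi=[31] (size 1, min 31) -> median=24.5
Step 3: insert 31 -> lo=[18, 31] (size 2, max 31) hi=[31] (size 1, min 31) -> median=31
Step 4: insert 16 -> lo=[16, 18] (size 2, max 18) hi=[31, 31] (size 2, min 31) -> median=24.5
Step 5: insert 17 -> lo=[16, 17, 18] (size 3, max 18) hi=[31, 31] (size 2, min 31) -> median=18
Step 6: insert 15 -> lo=[15, 16, 17] (size 3, max 17) hi=[18, 31, 31] (size 3, min 18) -> median=17.5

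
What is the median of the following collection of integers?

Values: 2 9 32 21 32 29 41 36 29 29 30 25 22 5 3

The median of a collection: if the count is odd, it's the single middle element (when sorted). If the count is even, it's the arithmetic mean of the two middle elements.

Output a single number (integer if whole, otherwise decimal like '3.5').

Answer: 29

Derivation:
Step 1: insert 2 -> lo=[2] (size 1, max 2) hi=[] (size 0) -> median=2
Step 2: insert 9 -> lo=[2] (size 1, max 2) hi=[9] (size 1, min 9) -> median=5.5
Step 3: insert 32 -> lo=[2, 9] (size 2, max 9) hi=[32] (size 1, min 32) -> median=9
Step 4: insert 21 -> lo=[2, 9] (size 2, max 9) hi=[21, 32] (size 2, min 21) -> median=15
Step 5: insert 32 -> lo=[2, 9, 21] (size 3, max 21) hi=[32, 32] (size 2, min 32) -> median=21
Step 6: insert 29 -> lo=[2, 9, 21] (size 3, max 21) hi=[29, 32, 32] (size 3, min 29) -> median=25
Step 7: insert 41 -> lo=[2, 9, 21, 29] (size 4, max 29) hi=[32, 32, 41] (size 3, min 32) -> median=29
Step 8: insert 36 -> lo=[2, 9, 21, 29] (size 4, max 29) hi=[32, 32, 36, 41] (size 4, min 32) -> median=30.5
Step 9: insert 29 -> lo=[2, 9, 21, 29, 29] (size 5, max 29) hi=[32, 32, 36, 41] (size 4, min 32) -> median=29
Step 10: insert 29 -> lo=[2, 9, 21, 29, 29] (size 5, max 29) hi=[29, 32, 32, 36, 41] (size 5, min 29) -> median=29
Step 11: insert 30 -> lo=[2, 9, 21, 29, 29, 29] (size 6, max 29) hi=[30, 32, 32, 36, 41] (size 5, min 30) -> median=29
Step 12: insert 25 -> lo=[2, 9, 21, 25, 29, 29] (size 6, max 29) hi=[29, 30, 32, 32, 36, 41] (size 6, min 29) -> median=29
Step 13: insert 22 -> lo=[2, 9, 21, 22, 25, 29, 29] (size 7, max 29) hi=[29, 30, 32, 32, 36, 41] (size 6, min 29) -> median=29
Step 14: insert 5 -> lo=[2, 5, 9, 21, 22, 25, 29] (size 7, max 29) hi=[29, 29, 30, 32, 32, 36, 41] (size 7, min 29) -> median=29
Step 15: insert 3 -> lo=[2, 3, 5, 9, 21, 22, 25, 29] (size 8, max 29) hi=[29, 29, 30, 32, 32, 36, 41] (size 7, min 29) -> median=29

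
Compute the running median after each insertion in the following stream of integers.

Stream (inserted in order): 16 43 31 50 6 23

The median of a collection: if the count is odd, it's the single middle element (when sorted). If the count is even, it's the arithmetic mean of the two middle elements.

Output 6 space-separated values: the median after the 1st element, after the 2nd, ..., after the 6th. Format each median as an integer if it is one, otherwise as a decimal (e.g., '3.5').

Step 1: insert 16 -> lo=[16] (size 1, max 16) hi=[] (size 0) -> median=16
Step 2: insert 43 -> lo=[16] (size 1, max 16) hi=[43] (size 1, min 43) -> median=29.5
Step 3: insert 31 -> lo=[16, 31] (size 2, max 31) hi=[43] (size 1, min 43) -> median=31
Step 4: insert 50 -> lo=[16, 31] (size 2, max 31) hi=[43, 50] (size 2, min 43) -> median=37
Step 5: insert 6 -> lo=[6, 16, 31] (size 3, max 31) hi=[43, 50] (size 2, min 43) -> median=31
Step 6: insert 23 -> lo=[6, 16, 23] (size 3, max 23) hi=[31, 43, 50] (size 3, min 31) -> median=27

Answer: 16 29.5 31 37 31 27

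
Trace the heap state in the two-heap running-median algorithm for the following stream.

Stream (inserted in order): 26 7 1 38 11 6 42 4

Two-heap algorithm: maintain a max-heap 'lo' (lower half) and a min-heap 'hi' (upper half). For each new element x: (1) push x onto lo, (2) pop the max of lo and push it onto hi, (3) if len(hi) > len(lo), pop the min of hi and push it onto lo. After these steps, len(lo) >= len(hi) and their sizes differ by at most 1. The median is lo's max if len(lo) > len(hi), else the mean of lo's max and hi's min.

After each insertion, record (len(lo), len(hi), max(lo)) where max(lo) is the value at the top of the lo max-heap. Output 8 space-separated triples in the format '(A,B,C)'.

Step 1: insert 26 -> lo=[26] hi=[] -> (len(lo)=1, len(hi)=0, max(lo)=26)
Step 2: insert 7 -> lo=[7] hi=[26] -> (len(lo)=1, len(hi)=1, max(lo)=7)
Step 3: insert 1 -> lo=[1, 7] hi=[26] -> (len(lo)=2, len(hi)=1, max(lo)=7)
Step 4: insert 38 -> lo=[1, 7] hi=[26, 38] -> (len(lo)=2, len(hi)=2, max(lo)=7)
Step 5: insert 11 -> lo=[1, 7, 11] hi=[26, 38] -> (len(lo)=3, len(hi)=2, max(lo)=11)
Step 6: insert 6 -> lo=[1, 6, 7] hi=[11, 26, 38] -> (len(lo)=3, len(hi)=3, max(lo)=7)
Step 7: insert 42 -> lo=[1, 6, 7, 11] hi=[26, 38, 42] -> (len(lo)=4, len(hi)=3, max(lo)=11)
Step 8: insert 4 -> lo=[1, 4, 6, 7] hi=[11, 26, 38, 42] -> (len(lo)=4, len(hi)=4, max(lo)=7)

Answer: (1,0,26) (1,1,7) (2,1,7) (2,2,7) (3,2,11) (3,3,7) (4,3,11) (4,4,7)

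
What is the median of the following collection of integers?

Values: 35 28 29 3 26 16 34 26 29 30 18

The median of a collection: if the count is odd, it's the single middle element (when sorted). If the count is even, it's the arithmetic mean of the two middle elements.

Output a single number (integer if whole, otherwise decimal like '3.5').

Step 1: insert 35 -> lo=[35] (size 1, max 35) hi=[] (size 0) -> median=35
Step 2: insert 28 -> lo=[28] (size 1, max 28) hi=[35] (size 1, min 35) -> median=31.5
Step 3: insert 29 -> lo=[28, 29] (size 2, max 29) hi=[35] (size 1, min 35) -> median=29
Step 4: insert 3 -> lo=[3, 28] (size 2, max 28) hi=[29, 35] (size 2, min 29) -> median=28.5
Step 5: insert 26 -> lo=[3, 26, 28] (size 3, max 28) hi=[29, 35] (size 2, min 29) -> median=28
Step 6: insert 16 -> lo=[3, 16, 26] (size 3, max 26) hi=[28, 29, 35] (size 3, min 28) -> median=27
Step 7: insert 34 -> lo=[3, 16, 26, 28] (size 4, max 28) hi=[29, 34, 35] (size 3, min 29) -> median=28
Step 8: insert 26 -> lo=[3, 16, 26, 26] (size 4, max 26) hi=[28, 29, 34, 35] (size 4, min 28) -> median=27
Step 9: insert 29 -> lo=[3, 16, 26, 26, 28] (size 5, max 28) hi=[29, 29, 34, 35] (size 4, min 29) -> median=28
Step 10: insert 30 -> lo=[3, 16, 26, 26, 28] (size 5, max 28) hi=[29, 29, 30, 34, 35] (size 5, min 29) -> median=28.5
Step 11: insert 18 -> lo=[3, 16, 18, 26, 26, 28] (size 6, max 28) hi=[29, 29, 30, 34, 35] (size 5, min 29) -> median=28

Answer: 28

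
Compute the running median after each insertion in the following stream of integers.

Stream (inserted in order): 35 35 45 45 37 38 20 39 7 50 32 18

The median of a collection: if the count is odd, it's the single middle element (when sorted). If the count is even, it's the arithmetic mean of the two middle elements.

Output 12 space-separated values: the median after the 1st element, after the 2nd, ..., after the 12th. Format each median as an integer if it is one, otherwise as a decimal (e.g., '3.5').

Step 1: insert 35 -> lo=[35] (size 1, max 35) hi=[] (size 0) -> median=35
Step 2: insert 35 -> lo=[35] (size 1, max 35) hi=[35] (size 1, min 35) -> median=35
Step 3: insert 45 -> lo=[35, 35] (size 2, max 35) hi=[45] (size 1, min 45) -> median=35
Step 4: insert 45 -> lo=[35, 35] (size 2, max 35) hi=[45, 45] (size 2, min 45) -> median=40
Step 5: insert 37 -> lo=[35, 35, 37] (size 3, max 37) hi=[45, 45] (size 2, min 45) -> median=37
Step 6: insert 38 -> lo=[35, 35, 37] (size 3, max 37) hi=[38, 45, 45] (size 3, min 38) -> median=37.5
Step 7: insert 20 -> lo=[20, 35, 35, 37] (size 4, max 37) hi=[38, 45, 45] (size 3, min 38) -> median=37
Step 8: insert 39 -> lo=[20, 35, 35, 37] (size 4, max 37) hi=[38, 39, 45, 45] (size 4, min 38) -> median=37.5
Step 9: insert 7 -> lo=[7, 20, 35, 35, 37] (size 5, max 37) hi=[38, 39, 45, 45] (size 4, min 38) -> median=37
Step 10: insert 50 -> lo=[7, 20, 35, 35, 37] (size 5, max 37) hi=[38, 39, 45, 45, 50] (size 5, min 38) -> median=37.5
Step 11: insert 32 -> lo=[7, 20, 32, 35, 35, 37] (size 6, max 37) hi=[38, 39, 45, 45, 50] (size 5, min 38) -> median=37
Step 12: insert 18 -> lo=[7, 18, 20, 32, 35, 35] (size 6, max 35) hi=[37, 38, 39, 45, 45, 50] (size 6, min 37) -> median=36

Answer: 35 35 35 40 37 37.5 37 37.5 37 37.5 37 36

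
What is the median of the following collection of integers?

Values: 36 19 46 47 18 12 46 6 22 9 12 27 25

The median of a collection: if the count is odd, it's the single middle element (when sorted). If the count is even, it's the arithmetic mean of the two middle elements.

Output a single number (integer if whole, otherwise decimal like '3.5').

Step 1: insert 36 -> lo=[36] (size 1, max 36) hi=[] (size 0) -> median=36
Step 2: insert 19 -> lo=[19] (size 1, max 19) hi=[36] (size 1, min 36) -> median=27.5
Step 3: insert 46 -> lo=[19, 36] (size 2, max 36) hi=[46] (size 1, min 46) -> median=36
Step 4: insert 47 -> lo=[19, 36] (size 2, max 36) hi=[46, 47] (size 2, min 46) -> median=41
Step 5: insert 18 -> lo=[18, 19, 36] (size 3, max 36) hi=[46, 47] (size 2, min 46) -> median=36
Step 6: insert 12 -> lo=[12, 18, 19] (size 3, max 19) hi=[36, 46, 47] (size 3, min 36) -> median=27.5
Step 7: insert 46 -> lo=[12, 18, 19, 36] (size 4, max 36) hi=[46, 46, 47] (size 3, min 46) -> median=36
Step 8: insert 6 -> lo=[6, 12, 18, 19] (size 4, max 19) hi=[36, 46, 46, 47] (size 4, min 36) -> median=27.5
Step 9: insert 22 -> lo=[6, 12, 18, 19, 22] (size 5, max 22) hi=[36, 46, 46, 47] (size 4, min 36) -> median=22
Step 10: insert 9 -> lo=[6, 9, 12, 18, 19] (size 5, max 19) hi=[22, 36, 46, 46, 47] (size 5, min 22) -> median=20.5
Step 11: insert 12 -> lo=[6, 9, 12, 12, 18, 19] (size 6, max 19) hi=[22, 36, 46, 46, 47] (size 5, min 22) -> median=19
Step 12: insert 27 -> lo=[6, 9, 12, 12, 18, 19] (size 6, max 19) hi=[22, 27, 36, 46, 46, 47] (size 6, min 22) -> median=20.5
Step 13: insert 25 -> lo=[6, 9, 12, 12, 18, 19, 22] (size 7, max 22) hi=[25, 27, 36, 46, 46, 47] (size 6, min 25) -> median=22

Answer: 22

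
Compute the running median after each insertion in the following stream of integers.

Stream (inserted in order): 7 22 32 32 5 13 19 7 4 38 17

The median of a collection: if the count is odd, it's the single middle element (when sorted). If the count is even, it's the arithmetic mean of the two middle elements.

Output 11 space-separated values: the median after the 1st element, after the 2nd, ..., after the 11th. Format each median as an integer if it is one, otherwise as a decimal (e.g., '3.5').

Answer: 7 14.5 22 27 22 17.5 19 16 13 16 17

Derivation:
Step 1: insert 7 -> lo=[7] (size 1, max 7) hi=[] (size 0) -> median=7
Step 2: insert 22 -> lo=[7] (size 1, max 7) hi=[22] (size 1, min 22) -> median=14.5
Step 3: insert 32 -> lo=[7, 22] (size 2, max 22) hi=[32] (size 1, min 32) -> median=22
Step 4: insert 32 -> lo=[7, 22] (size 2, max 22) hi=[32, 32] (size 2, min 32) -> median=27
Step 5: insert 5 -> lo=[5, 7, 22] (size 3, max 22) hi=[32, 32] (size 2, min 32) -> median=22
Step 6: insert 13 -> lo=[5, 7, 13] (size 3, max 13) hi=[22, 32, 32] (size 3, min 22) -> median=17.5
Step 7: insert 19 -> lo=[5, 7, 13, 19] (size 4, max 19) hi=[22, 32, 32] (size 3, min 22) -> median=19
Step 8: insert 7 -> lo=[5, 7, 7, 13] (size 4, max 13) hi=[19, 22, 32, 32] (size 4, min 19) -> median=16
Step 9: insert 4 -> lo=[4, 5, 7, 7, 13] (size 5, max 13) hi=[19, 22, 32, 32] (size 4, min 19) -> median=13
Step 10: insert 38 -> lo=[4, 5, 7, 7, 13] (size 5, max 13) hi=[19, 22, 32, 32, 38] (size 5, min 19) -> median=16
Step 11: insert 17 -> lo=[4, 5, 7, 7, 13, 17] (size 6, max 17) hi=[19, 22, 32, 32, 38] (size 5, min 19) -> median=17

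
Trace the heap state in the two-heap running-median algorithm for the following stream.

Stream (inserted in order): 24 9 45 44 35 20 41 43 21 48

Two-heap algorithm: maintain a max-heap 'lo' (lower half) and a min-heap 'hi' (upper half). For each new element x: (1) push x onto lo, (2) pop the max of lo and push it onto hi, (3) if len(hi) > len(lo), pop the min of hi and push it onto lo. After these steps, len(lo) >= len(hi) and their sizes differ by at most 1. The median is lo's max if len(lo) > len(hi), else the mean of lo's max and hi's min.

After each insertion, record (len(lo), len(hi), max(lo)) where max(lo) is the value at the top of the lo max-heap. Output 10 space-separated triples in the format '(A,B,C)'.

Step 1: insert 24 -> lo=[24] hi=[] -> (len(lo)=1, len(hi)=0, max(lo)=24)
Step 2: insert 9 -> lo=[9] hi=[24] -> (len(lo)=1, len(hi)=1, max(lo)=9)
Step 3: insert 45 -> lo=[9, 24] hi=[45] -> (len(lo)=2, len(hi)=1, max(lo)=24)
Step 4: insert 44 -> lo=[9, 24] hi=[44, 45] -> (len(lo)=2, len(hi)=2, max(lo)=24)
Step 5: insert 35 -> lo=[9, 24, 35] hi=[44, 45] -> (len(lo)=3, len(hi)=2, max(lo)=35)
Step 6: insert 20 -> lo=[9, 20, 24] hi=[35, 44, 45] -> (len(lo)=3, len(hi)=3, max(lo)=24)
Step 7: insert 41 -> lo=[9, 20, 24, 35] hi=[41, 44, 45] -> (len(lo)=4, len(hi)=3, max(lo)=35)
Step 8: insert 43 -> lo=[9, 20, 24, 35] hi=[41, 43, 44, 45] -> (len(lo)=4, len(hi)=4, max(lo)=35)
Step 9: insert 21 -> lo=[9, 20, 21, 24, 35] hi=[41, 43, 44, 45] -> (len(lo)=5, len(hi)=4, max(lo)=35)
Step 10: insert 48 -> lo=[9, 20, 21, 24, 35] hi=[41, 43, 44, 45, 48] -> (len(lo)=5, len(hi)=5, max(lo)=35)

Answer: (1,0,24) (1,1,9) (2,1,24) (2,2,24) (3,2,35) (3,3,24) (4,3,35) (4,4,35) (5,4,35) (5,5,35)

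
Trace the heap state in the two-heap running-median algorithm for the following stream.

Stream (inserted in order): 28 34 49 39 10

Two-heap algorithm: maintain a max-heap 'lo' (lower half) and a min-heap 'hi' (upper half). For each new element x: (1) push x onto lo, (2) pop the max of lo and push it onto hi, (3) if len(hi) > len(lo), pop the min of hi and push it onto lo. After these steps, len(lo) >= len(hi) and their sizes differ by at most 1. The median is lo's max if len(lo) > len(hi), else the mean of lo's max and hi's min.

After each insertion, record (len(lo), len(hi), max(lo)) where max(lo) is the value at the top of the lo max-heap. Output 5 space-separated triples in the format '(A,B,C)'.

Answer: (1,0,28) (1,1,28) (2,1,34) (2,2,34) (3,2,34)

Derivation:
Step 1: insert 28 -> lo=[28] hi=[] -> (len(lo)=1, len(hi)=0, max(lo)=28)
Step 2: insert 34 -> lo=[28] hi=[34] -> (len(lo)=1, len(hi)=1, max(lo)=28)
Step 3: insert 49 -> lo=[28, 34] hi=[49] -> (len(lo)=2, len(hi)=1, max(lo)=34)
Step 4: insert 39 -> lo=[28, 34] hi=[39, 49] -> (len(lo)=2, len(hi)=2, max(lo)=34)
Step 5: insert 10 -> lo=[10, 28, 34] hi=[39, 49] -> (len(lo)=3, len(hi)=2, max(lo)=34)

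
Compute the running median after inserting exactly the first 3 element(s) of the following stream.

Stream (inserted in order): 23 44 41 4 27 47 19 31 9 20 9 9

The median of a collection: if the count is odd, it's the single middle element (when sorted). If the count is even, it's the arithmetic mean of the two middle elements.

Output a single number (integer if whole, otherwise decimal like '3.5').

Answer: 41

Derivation:
Step 1: insert 23 -> lo=[23] (size 1, max 23) hi=[] (size 0) -> median=23
Step 2: insert 44 -> lo=[23] (size 1, max 23) hi=[44] (size 1, min 44) -> median=33.5
Step 3: insert 41 -> lo=[23, 41] (size 2, max 41) hi=[44] (size 1, min 44) -> median=41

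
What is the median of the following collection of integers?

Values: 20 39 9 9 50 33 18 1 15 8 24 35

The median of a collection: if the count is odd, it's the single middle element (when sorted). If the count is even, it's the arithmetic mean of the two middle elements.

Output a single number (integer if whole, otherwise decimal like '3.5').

Answer: 19

Derivation:
Step 1: insert 20 -> lo=[20] (size 1, max 20) hi=[] (size 0) -> median=20
Step 2: insert 39 -> lo=[20] (size 1, max 20) hi=[39] (size 1, min 39) -> median=29.5
Step 3: insert 9 -> lo=[9, 20] (size 2, max 20) hi=[39] (size 1, min 39) -> median=20
Step 4: insert 9 -> lo=[9, 9] (size 2, max 9) hi=[20, 39] (size 2, min 20) -> median=14.5
Step 5: insert 50 -> lo=[9, 9, 20] (size 3, max 20) hi=[39, 50] (size 2, min 39) -> median=20
Step 6: insert 33 -> lo=[9, 9, 20] (size 3, max 20) hi=[33, 39, 50] (size 3, min 33) -> median=26.5
Step 7: insert 18 -> lo=[9, 9, 18, 20] (size 4, max 20) hi=[33, 39, 50] (size 3, min 33) -> median=20
Step 8: insert 1 -> lo=[1, 9, 9, 18] (size 4, max 18) hi=[20, 33, 39, 50] (size 4, min 20) -> median=19
Step 9: insert 15 -> lo=[1, 9, 9, 15, 18] (size 5, max 18) hi=[20, 33, 39, 50] (size 4, min 20) -> median=18
Step 10: insert 8 -> lo=[1, 8, 9, 9, 15] (size 5, max 15) hi=[18, 20, 33, 39, 50] (size 5, min 18) -> median=16.5
Step 11: insert 24 -> lo=[1, 8, 9, 9, 15, 18] (size 6, max 18) hi=[20, 24, 33, 39, 50] (size 5, min 20) -> median=18
Step 12: insert 35 -> lo=[1, 8, 9, 9, 15, 18] (size 6, max 18) hi=[20, 24, 33, 35, 39, 50] (size 6, min 20) -> median=19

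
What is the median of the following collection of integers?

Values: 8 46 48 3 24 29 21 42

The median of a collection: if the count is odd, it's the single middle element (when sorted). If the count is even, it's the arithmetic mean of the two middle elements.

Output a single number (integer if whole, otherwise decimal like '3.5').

Step 1: insert 8 -> lo=[8] (size 1, max 8) hi=[] (size 0) -> median=8
Step 2: insert 46 -> lo=[8] (size 1, max 8) hi=[46] (size 1, min 46) -> median=27
Step 3: insert 48 -> lo=[8, 46] (size 2, max 46) hi=[48] (size 1, min 48) -> median=46
Step 4: insert 3 -> lo=[3, 8] (size 2, max 8) hi=[46, 48] (size 2, min 46) -> median=27
Step 5: insert 24 -> lo=[3, 8, 24] (size 3, max 24) hi=[46, 48] (size 2, min 46) -> median=24
Step 6: insert 29 -> lo=[3, 8, 24] (size 3, max 24) hi=[29, 46, 48] (size 3, min 29) -> median=26.5
Step 7: insert 21 -> lo=[3, 8, 21, 24] (size 4, max 24) hi=[29, 46, 48] (size 3, min 29) -> median=24
Step 8: insert 42 -> lo=[3, 8, 21, 24] (size 4, max 24) hi=[29, 42, 46, 48] (size 4, min 29) -> median=26.5

Answer: 26.5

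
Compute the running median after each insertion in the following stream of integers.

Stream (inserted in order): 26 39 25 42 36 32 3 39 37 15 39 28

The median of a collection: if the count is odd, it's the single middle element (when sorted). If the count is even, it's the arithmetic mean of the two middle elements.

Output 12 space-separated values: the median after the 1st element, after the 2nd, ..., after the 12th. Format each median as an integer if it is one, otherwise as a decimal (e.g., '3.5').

Answer: 26 32.5 26 32.5 36 34 32 34 36 34 36 34

Derivation:
Step 1: insert 26 -> lo=[26] (size 1, max 26) hi=[] (size 0) -> median=26
Step 2: insert 39 -> lo=[26] (size 1, max 26) hi=[39] (size 1, min 39) -> median=32.5
Step 3: insert 25 -> lo=[25, 26] (size 2, max 26) hi=[39] (size 1, min 39) -> median=26
Step 4: insert 42 -> lo=[25, 26] (size 2, max 26) hi=[39, 42] (size 2, min 39) -> median=32.5
Step 5: insert 36 -> lo=[25, 26, 36] (size 3, max 36) hi=[39, 42] (size 2, min 39) -> median=36
Step 6: insert 32 -> lo=[25, 26, 32] (size 3, max 32) hi=[36, 39, 42] (size 3, min 36) -> median=34
Step 7: insert 3 -> lo=[3, 25, 26, 32] (size 4, max 32) hi=[36, 39, 42] (size 3, min 36) -> median=32
Step 8: insert 39 -> lo=[3, 25, 26, 32] (size 4, max 32) hi=[36, 39, 39, 42] (size 4, min 36) -> median=34
Step 9: insert 37 -> lo=[3, 25, 26, 32, 36] (size 5, max 36) hi=[37, 39, 39, 42] (size 4, min 37) -> median=36
Step 10: insert 15 -> lo=[3, 15, 25, 26, 32] (size 5, max 32) hi=[36, 37, 39, 39, 42] (size 5, min 36) -> median=34
Step 11: insert 39 -> lo=[3, 15, 25, 26, 32, 36] (size 6, max 36) hi=[37, 39, 39, 39, 42] (size 5, min 37) -> median=36
Step 12: insert 28 -> lo=[3, 15, 25, 26, 28, 32] (size 6, max 32) hi=[36, 37, 39, 39, 39, 42] (size 6, min 36) -> median=34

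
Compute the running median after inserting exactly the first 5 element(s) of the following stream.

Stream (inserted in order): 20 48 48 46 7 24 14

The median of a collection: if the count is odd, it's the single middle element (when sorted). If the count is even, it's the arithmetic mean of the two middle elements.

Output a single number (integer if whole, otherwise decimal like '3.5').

Step 1: insert 20 -> lo=[20] (size 1, max 20) hi=[] (size 0) -> median=20
Step 2: insert 48 -> lo=[20] (size 1, max 20) hi=[48] (size 1, min 48) -> median=34
Step 3: insert 48 -> lo=[20, 48] (size 2, max 48) hi=[48] (size 1, min 48) -> median=48
Step 4: insert 46 -> lo=[20, 46] (size 2, max 46) hi=[48, 48] (size 2, min 48) -> median=47
Step 5: insert 7 -> lo=[7, 20, 46] (size 3, max 46) hi=[48, 48] (size 2, min 48) -> median=46

Answer: 46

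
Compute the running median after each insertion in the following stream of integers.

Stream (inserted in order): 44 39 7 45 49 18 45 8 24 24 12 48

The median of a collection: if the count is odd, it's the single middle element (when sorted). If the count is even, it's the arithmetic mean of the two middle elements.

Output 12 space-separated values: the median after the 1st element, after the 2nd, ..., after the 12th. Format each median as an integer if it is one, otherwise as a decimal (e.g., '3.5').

Step 1: insert 44 -> lo=[44] (size 1, max 44) hi=[] (size 0) -> median=44
Step 2: insert 39 -> lo=[39] (size 1, max 39) hi=[44] (size 1, min 44) -> median=41.5
Step 3: insert 7 -> lo=[7, 39] (size 2, max 39) hi=[44] (size 1, min 44) -> median=39
Step 4: insert 45 -> lo=[7, 39] (size 2, max 39) hi=[44, 45] (size 2, min 44) -> median=41.5
Step 5: insert 49 -> lo=[7, 39, 44] (size 3, max 44) hi=[45, 49] (size 2, min 45) -> median=44
Step 6: insert 18 -> lo=[7, 18, 39] (size 3, max 39) hi=[44, 45, 49] (size 3, min 44) -> median=41.5
Step 7: insert 45 -> lo=[7, 18, 39, 44] (size 4, max 44) hi=[45, 45, 49] (size 3, min 45) -> median=44
Step 8: insert 8 -> lo=[7, 8, 18, 39] (size 4, max 39) hi=[44, 45, 45, 49] (size 4, min 44) -> median=41.5
Step 9: insert 24 -> lo=[7, 8, 18, 24, 39] (size 5, max 39) hi=[44, 45, 45, 49] (size 4, min 44) -> median=39
Step 10: insert 24 -> lo=[7, 8, 18, 24, 24] (size 5, max 24) hi=[39, 44, 45, 45, 49] (size 5, min 39) -> median=31.5
Step 11: insert 12 -> lo=[7, 8, 12, 18, 24, 24] (size 6, max 24) hi=[39, 44, 45, 45, 49] (size 5, min 39) -> median=24
Step 12: insert 48 -> lo=[7, 8, 12, 18, 24, 24] (size 6, max 24) hi=[39, 44, 45, 45, 48, 49] (size 6, min 39) -> median=31.5

Answer: 44 41.5 39 41.5 44 41.5 44 41.5 39 31.5 24 31.5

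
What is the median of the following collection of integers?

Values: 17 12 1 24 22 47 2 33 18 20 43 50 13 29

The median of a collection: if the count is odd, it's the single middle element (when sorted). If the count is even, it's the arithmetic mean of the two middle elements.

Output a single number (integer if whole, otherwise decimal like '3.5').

Step 1: insert 17 -> lo=[17] (size 1, max 17) hi=[] (size 0) -> median=17
Step 2: insert 12 -> lo=[12] (size 1, max 12) hi=[17] (size 1, min 17) -> median=14.5
Step 3: insert 1 -> lo=[1, 12] (size 2, max 12) hi=[17] (size 1, min 17) -> median=12
Step 4: insert 24 -> lo=[1, 12] (size 2, max 12) hi=[17, 24] (size 2, min 17) -> median=14.5
Step 5: insert 22 -> lo=[1, 12, 17] (size 3, max 17) hi=[22, 24] (size 2, min 22) -> median=17
Step 6: insert 47 -> lo=[1, 12, 17] (size 3, max 17) hi=[22, 24, 47] (size 3, min 22) -> median=19.5
Step 7: insert 2 -> lo=[1, 2, 12, 17] (size 4, max 17) hi=[22, 24, 47] (size 3, min 22) -> median=17
Step 8: insert 33 -> lo=[1, 2, 12, 17] (size 4, max 17) hi=[22, 24, 33, 47] (size 4, min 22) -> median=19.5
Step 9: insert 18 -> lo=[1, 2, 12, 17, 18] (size 5, max 18) hi=[22, 24, 33, 47] (size 4, min 22) -> median=18
Step 10: insert 20 -> lo=[1, 2, 12, 17, 18] (size 5, max 18) hi=[20, 22, 24, 33, 47] (size 5, min 20) -> median=19
Step 11: insert 43 -> lo=[1, 2, 12, 17, 18, 20] (size 6, max 20) hi=[22, 24, 33, 43, 47] (size 5, min 22) -> median=20
Step 12: insert 50 -> lo=[1, 2, 12, 17, 18, 20] (size 6, max 20) hi=[22, 24, 33, 43, 47, 50] (size 6, min 22) -> median=21
Step 13: insert 13 -> lo=[1, 2, 12, 13, 17, 18, 20] (size 7, max 20) hi=[22, 24, 33, 43, 47, 50] (size 6, min 22) -> median=20
Step 14: insert 29 -> lo=[1, 2, 12, 13, 17, 18, 20] (size 7, max 20) hi=[22, 24, 29, 33, 43, 47, 50] (size 7, min 22) -> median=21

Answer: 21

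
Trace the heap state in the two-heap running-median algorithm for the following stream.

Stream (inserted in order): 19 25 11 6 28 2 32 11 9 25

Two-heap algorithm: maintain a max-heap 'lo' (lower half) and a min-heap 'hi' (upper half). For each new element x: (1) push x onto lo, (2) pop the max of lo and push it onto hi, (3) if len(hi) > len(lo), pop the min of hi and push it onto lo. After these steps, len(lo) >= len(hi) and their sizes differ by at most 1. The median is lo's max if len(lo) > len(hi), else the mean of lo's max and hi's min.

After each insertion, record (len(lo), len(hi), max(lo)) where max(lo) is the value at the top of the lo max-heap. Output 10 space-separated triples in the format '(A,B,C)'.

Answer: (1,0,19) (1,1,19) (2,1,19) (2,2,11) (3,2,19) (3,3,11) (4,3,19) (4,4,11) (5,4,11) (5,5,11)

Derivation:
Step 1: insert 19 -> lo=[19] hi=[] -> (len(lo)=1, len(hi)=0, max(lo)=19)
Step 2: insert 25 -> lo=[19] hi=[25] -> (len(lo)=1, len(hi)=1, max(lo)=19)
Step 3: insert 11 -> lo=[11, 19] hi=[25] -> (len(lo)=2, len(hi)=1, max(lo)=19)
Step 4: insert 6 -> lo=[6, 11] hi=[19, 25] -> (len(lo)=2, len(hi)=2, max(lo)=11)
Step 5: insert 28 -> lo=[6, 11, 19] hi=[25, 28] -> (len(lo)=3, len(hi)=2, max(lo)=19)
Step 6: insert 2 -> lo=[2, 6, 11] hi=[19, 25, 28] -> (len(lo)=3, len(hi)=3, max(lo)=11)
Step 7: insert 32 -> lo=[2, 6, 11, 19] hi=[25, 28, 32] -> (len(lo)=4, len(hi)=3, max(lo)=19)
Step 8: insert 11 -> lo=[2, 6, 11, 11] hi=[19, 25, 28, 32] -> (len(lo)=4, len(hi)=4, max(lo)=11)
Step 9: insert 9 -> lo=[2, 6, 9, 11, 11] hi=[19, 25, 28, 32] -> (len(lo)=5, len(hi)=4, max(lo)=11)
Step 10: insert 25 -> lo=[2, 6, 9, 11, 11] hi=[19, 25, 25, 28, 32] -> (len(lo)=5, len(hi)=5, max(lo)=11)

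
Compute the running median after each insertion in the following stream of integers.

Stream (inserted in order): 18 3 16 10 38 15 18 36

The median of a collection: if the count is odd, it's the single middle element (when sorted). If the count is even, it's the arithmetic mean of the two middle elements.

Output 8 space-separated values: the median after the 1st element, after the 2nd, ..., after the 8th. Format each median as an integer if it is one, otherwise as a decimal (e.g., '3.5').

Answer: 18 10.5 16 13 16 15.5 16 17

Derivation:
Step 1: insert 18 -> lo=[18] (size 1, max 18) hi=[] (size 0) -> median=18
Step 2: insert 3 -> lo=[3] (size 1, max 3) hi=[18] (size 1, min 18) -> median=10.5
Step 3: insert 16 -> lo=[3, 16] (size 2, max 16) hi=[18] (size 1, min 18) -> median=16
Step 4: insert 10 -> lo=[3, 10] (size 2, max 10) hi=[16, 18] (size 2, min 16) -> median=13
Step 5: insert 38 -> lo=[3, 10, 16] (size 3, max 16) hi=[18, 38] (size 2, min 18) -> median=16
Step 6: insert 15 -> lo=[3, 10, 15] (size 3, max 15) hi=[16, 18, 38] (size 3, min 16) -> median=15.5
Step 7: insert 18 -> lo=[3, 10, 15, 16] (size 4, max 16) hi=[18, 18, 38] (size 3, min 18) -> median=16
Step 8: insert 36 -> lo=[3, 10, 15, 16] (size 4, max 16) hi=[18, 18, 36, 38] (size 4, min 18) -> median=17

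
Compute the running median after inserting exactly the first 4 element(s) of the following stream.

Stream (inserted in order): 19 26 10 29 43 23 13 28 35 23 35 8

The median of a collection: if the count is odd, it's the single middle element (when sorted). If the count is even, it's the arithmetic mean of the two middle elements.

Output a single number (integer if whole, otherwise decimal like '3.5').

Step 1: insert 19 -> lo=[19] (size 1, max 19) hi=[] (size 0) -> median=19
Step 2: insert 26 -> lo=[19] (size 1, max 19) hi=[26] (size 1, min 26) -> median=22.5
Step 3: insert 10 -> lo=[10, 19] (size 2, max 19) hi=[26] (size 1, min 26) -> median=19
Step 4: insert 29 -> lo=[10, 19] (size 2, max 19) hi=[26, 29] (size 2, min 26) -> median=22.5

Answer: 22.5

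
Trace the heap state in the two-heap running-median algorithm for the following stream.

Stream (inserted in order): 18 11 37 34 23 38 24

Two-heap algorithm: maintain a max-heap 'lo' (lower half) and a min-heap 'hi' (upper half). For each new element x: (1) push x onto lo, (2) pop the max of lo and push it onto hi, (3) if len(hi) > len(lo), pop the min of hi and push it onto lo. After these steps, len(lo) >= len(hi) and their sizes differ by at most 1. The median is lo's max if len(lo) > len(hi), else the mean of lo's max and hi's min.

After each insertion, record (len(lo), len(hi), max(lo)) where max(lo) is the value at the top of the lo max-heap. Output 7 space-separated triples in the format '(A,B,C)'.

Answer: (1,0,18) (1,1,11) (2,1,18) (2,2,18) (3,2,23) (3,3,23) (4,3,24)

Derivation:
Step 1: insert 18 -> lo=[18] hi=[] -> (len(lo)=1, len(hi)=0, max(lo)=18)
Step 2: insert 11 -> lo=[11] hi=[18] -> (len(lo)=1, len(hi)=1, max(lo)=11)
Step 3: insert 37 -> lo=[11, 18] hi=[37] -> (len(lo)=2, len(hi)=1, max(lo)=18)
Step 4: insert 34 -> lo=[11, 18] hi=[34, 37] -> (len(lo)=2, len(hi)=2, max(lo)=18)
Step 5: insert 23 -> lo=[11, 18, 23] hi=[34, 37] -> (len(lo)=3, len(hi)=2, max(lo)=23)
Step 6: insert 38 -> lo=[11, 18, 23] hi=[34, 37, 38] -> (len(lo)=3, len(hi)=3, max(lo)=23)
Step 7: insert 24 -> lo=[11, 18, 23, 24] hi=[34, 37, 38] -> (len(lo)=4, len(hi)=3, max(lo)=24)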